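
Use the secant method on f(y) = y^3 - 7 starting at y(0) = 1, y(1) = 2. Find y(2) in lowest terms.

13/7

f(1) = -6, f(2) = 1. y(2) = 2 - 1·(2 - 1)/(1 - (-6)) = 13/7.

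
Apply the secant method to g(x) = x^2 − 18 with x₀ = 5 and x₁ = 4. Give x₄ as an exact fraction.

g(5) = 7, g(4) = −2. x₂ = 4 − (−2)·(4 − 5)/((−2) − 7) = 38/9.
g(4) = −2, g(38/9) = −14/81. x₃ = (38/9) − (−14/81)·((38/9) − 4)/((−14/81) − (−2)) = 157/37.
g(38/9) = −14/81, g(157/37) = 7/1369. x₄ = (157/37) − (7/1369)·((157/37) − (38/9))/((7/1369) − (−14/81)) = 11960/2819.

11960/2819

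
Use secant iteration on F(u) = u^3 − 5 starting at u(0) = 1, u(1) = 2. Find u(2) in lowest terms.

F(1) = −4, F(2) = 3. u(2) = 2 − 3·(2 − 1)/(3 − (−4)) = 11/7.

11/7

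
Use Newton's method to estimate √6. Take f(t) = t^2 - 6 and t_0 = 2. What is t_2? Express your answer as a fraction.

49/20

f'(t) = 2t.
f(2) = -2, f'(2) = 4, so t_1 = 2 - (-2)/4 = 5/2.
f(5/2) = 1/4, f'(5/2) = 5, so t_2 = (5/2) - (1/4)/5 = 49/20.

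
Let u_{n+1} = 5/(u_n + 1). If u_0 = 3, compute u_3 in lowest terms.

u_1 = 5/(3 + 1) = 5/4.
u_2 = 5/(5/4 + 1) = 20/9.
u_3 = 5/(20/9 + 1) = 45/29.

45/29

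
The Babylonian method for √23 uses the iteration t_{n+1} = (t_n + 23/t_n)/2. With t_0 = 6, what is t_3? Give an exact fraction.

92261137/19237776

t_1 = (6 + 23/6)/2 = 59/12.
t_2 = (59/12 + 23/(59/12))/2 = 6793/1416.
t_3 = (6793/1416 + 23/(6793/1416))/2 = 92261137/19237776.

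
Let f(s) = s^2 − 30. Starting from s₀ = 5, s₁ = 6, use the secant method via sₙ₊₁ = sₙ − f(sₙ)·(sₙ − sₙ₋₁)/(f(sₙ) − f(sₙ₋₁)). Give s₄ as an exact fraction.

2766/505

f(5) = −5, f(6) = 6. s₂ = 6 − 6·(6 − 5)/(6 − (−5)) = 60/11.
f(6) = 6, f(60/11) = −30/121. s₃ = (60/11) − (−30/121)·((60/11) − 6)/((−30/121) − 6) = 115/21.
f(60/11) = −30/121, f(115/21) = −5/441. s₄ = (115/21) − (−5/441)·((115/21) − (60/11))/((−5/441) − (−30/121)) = 2766/505.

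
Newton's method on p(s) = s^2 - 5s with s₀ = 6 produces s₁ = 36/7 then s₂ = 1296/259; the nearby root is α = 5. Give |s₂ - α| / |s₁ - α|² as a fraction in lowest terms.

7/37

s₁ - α = 36/7 - 5 = 1/7, so |s₁ - α| = 1/7.
s₂ - α = 1296/259 - 5 = 1/259, so |s₂ - α| = 1/259.
|s₁ - α|² = 1/49.
Ratio = (1/259) / (1/49) = 7/37.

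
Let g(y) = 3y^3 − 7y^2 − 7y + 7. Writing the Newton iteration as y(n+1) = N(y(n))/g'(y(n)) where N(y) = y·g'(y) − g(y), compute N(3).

92

g'(y) = 9y^2 − 14y − 7.
N(y) = y·g'(y) − g(y) = y·(9y^2 − 14y − 7) − (3y^3 − 7y^2 − 7y + 7) = 6y^3 − 7y^2 − 7.
N(3) = 92.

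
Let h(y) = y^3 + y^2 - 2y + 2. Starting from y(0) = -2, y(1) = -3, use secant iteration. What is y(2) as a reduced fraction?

-13/6

h(-2) = 2, h(-3) = -10. y(2) = (-3) - (-10)·((-3) - (-2))/((-10) - 2) = -13/6.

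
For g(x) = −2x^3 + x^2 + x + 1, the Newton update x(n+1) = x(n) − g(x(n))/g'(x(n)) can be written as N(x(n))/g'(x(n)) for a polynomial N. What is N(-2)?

35

g'(x) = −6x^2 + 2x + 1.
N(x) = x·g'(x) − g(x) = x·(−6x^2 + 2x + 1) − (−2x^3 + x^2 + x + 1) = −4x^3 + x^2 − 1.
N(-2) = 35.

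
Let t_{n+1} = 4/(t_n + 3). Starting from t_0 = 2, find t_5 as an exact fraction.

1228/1229

t_1 = 4/(2 + 3) = 4/5.
t_2 = 4/(4/5 + 3) = 20/19.
t_3 = 4/(20/19 + 3) = 76/77.
t_4 = 4/(76/77 + 3) = 308/307.
t_5 = 4/(308/307 + 3) = 1228/1229.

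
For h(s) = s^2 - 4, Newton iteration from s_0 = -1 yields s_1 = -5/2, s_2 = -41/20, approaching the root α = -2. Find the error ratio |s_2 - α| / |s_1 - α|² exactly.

s_1 - α = -5/2 - (-2) = -5/2 + 2 = -1/2, so |s_1 - α| = 1/2.
s_2 - α = -41/20 - (-2) = -41/20 + 2 = -1/20, so |s_2 - α| = 1/20.
|s_1 - α|² = 1/4.
Ratio = (1/20) / (1/4) = 1/5.

1/5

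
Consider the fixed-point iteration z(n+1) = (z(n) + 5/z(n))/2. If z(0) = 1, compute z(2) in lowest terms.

7/3

z(1) = (1 + 5/1)/2 = 3.
z(2) = (3 + 5/3)/2 = 7/3.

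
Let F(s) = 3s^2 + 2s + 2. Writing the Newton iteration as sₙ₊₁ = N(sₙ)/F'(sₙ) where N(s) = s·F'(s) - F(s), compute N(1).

F'(s) = 6s + 2.
N(s) = s·F'(s) - F(s) = s·(6s + 2) - (3s^2 + 2s + 2) = 3s^2 - 2.
N(1) = 1.

1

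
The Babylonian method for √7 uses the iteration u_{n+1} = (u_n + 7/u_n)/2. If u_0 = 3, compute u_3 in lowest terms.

u_1 = (3 + 7/3)/2 = 8/3.
u_2 = (8/3 + 7/(8/3))/2 = 127/48.
u_3 = (127/48 + 7/(127/48))/2 = 32257/12192.

32257/12192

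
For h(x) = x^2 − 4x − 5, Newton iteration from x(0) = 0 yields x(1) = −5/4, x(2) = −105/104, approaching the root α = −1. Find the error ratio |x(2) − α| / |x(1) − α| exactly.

x(1) − α = −5/4 − (−1) = −5/4 + 1 = −1/4, so |x(1) − α| = 1/4.
x(2) − α = −105/104 − (−1) = −105/104 + 1 = −1/104, so |x(2) − α| = 1/104.
Ratio = (1/104) / (1/4) = 1/26.

1/26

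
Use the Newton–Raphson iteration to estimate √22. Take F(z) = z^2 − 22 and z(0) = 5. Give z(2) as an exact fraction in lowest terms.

4409/940

F'(z) = 2z.
F(5) = 3, F'(5) = 10, so z(1) = 5 − 3/10 = 47/10.
F(47/10) = 9/100, F'(47/10) = 47/5, so z(2) = (47/10) − (9/100)/(47/5) = 4409/940.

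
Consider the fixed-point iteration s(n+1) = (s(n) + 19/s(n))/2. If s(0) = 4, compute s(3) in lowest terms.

s(1) = (4 + 19/4)/2 = 35/8.
s(2) = (35/8 + 19/(35/8))/2 = 2441/560.
s(3) = (2441/560 + 19/(2441/560))/2 = 11916881/2733920.

11916881/2733920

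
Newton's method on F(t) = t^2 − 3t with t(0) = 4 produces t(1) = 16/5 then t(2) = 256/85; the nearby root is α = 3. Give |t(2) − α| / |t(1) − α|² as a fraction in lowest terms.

t(1) − α = 16/5 − 3 = 1/5, so |t(1) − α| = 1/5.
t(2) − α = 256/85 − 3 = 1/85, so |t(2) − α| = 1/85.
|t(1) − α|² = 1/25.
Ratio = (1/85) / (1/25) = 5/17.

5/17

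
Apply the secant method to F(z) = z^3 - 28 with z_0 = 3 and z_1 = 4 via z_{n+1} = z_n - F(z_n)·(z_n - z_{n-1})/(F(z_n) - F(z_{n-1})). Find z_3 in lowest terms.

12901/4252

F(3) = -1, F(4) = 36. z_2 = 4 - 36·(4 - 3)/(36 - (-1)) = 112/37.
F(4) = 36, F(112/37) = -13356/50653. z_3 = (112/37) - (-13356/50653)·((112/37) - 4)/((-13356/50653) - 36) = 12901/4252.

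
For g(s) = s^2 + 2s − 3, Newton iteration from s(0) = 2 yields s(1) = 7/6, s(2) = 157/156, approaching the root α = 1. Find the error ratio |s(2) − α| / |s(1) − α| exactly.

s(1) − α = 7/6 − 1 = 1/6, so |s(1) − α| = 1/6.
s(2) − α = 157/156 − 1 = 1/156, so |s(2) − α| = 1/156.
Ratio = (1/156) / (1/6) = 1/26.

1/26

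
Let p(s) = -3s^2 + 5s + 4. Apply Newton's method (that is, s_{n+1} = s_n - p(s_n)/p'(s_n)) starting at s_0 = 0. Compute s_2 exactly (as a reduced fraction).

-148/245

p'(s) = -6s + 5.
p(0) = 4, p'(0) = 5, so s_1 = 0 - 4/5 = -4/5.
p(-4/5) = -48/25, p'(-4/5) = 49/5, so s_2 = (-4/5) - (-48/25)/(49/5) = -148/245.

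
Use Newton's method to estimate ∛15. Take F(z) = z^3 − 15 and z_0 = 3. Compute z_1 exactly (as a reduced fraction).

F'(z) = 3z^2.
F(3) = 12, F'(3) = 27, so z_1 = 3 − 12/27 = 23/9.

23/9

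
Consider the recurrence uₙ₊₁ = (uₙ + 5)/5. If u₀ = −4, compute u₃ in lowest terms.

u₁ = ((−4) + 5)/5 = 1/5.
u₂ = ((1/5) + 5)/5 = 26/25.
u₃ = ((26/25) + 5)/5 = 151/125.

151/125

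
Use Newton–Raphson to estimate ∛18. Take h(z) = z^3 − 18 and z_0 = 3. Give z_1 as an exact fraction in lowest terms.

h'(z) = 3z^2.
h(3) = 9, h'(3) = 27, so z_1 = 3 − 9/27 = 8/3.

8/3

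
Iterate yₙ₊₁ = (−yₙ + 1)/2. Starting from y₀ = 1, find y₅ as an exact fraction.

y₁ = (−1 + 1)/2 = 0.
y₂ = (−0 + 1)/2 = 1/2.
y₃ = (−(1/2) + 1)/2 = 1/4.
y₄ = (−(1/4) + 1)/2 = 3/8.
y₅ = (−(3/8) + 1)/2 = 5/16.

5/16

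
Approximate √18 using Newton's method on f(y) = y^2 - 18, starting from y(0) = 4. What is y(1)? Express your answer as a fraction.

f'(y) = 2y.
f(4) = -2, f'(4) = 8, so y(1) = 4 - (-2)/8 = 17/4.

17/4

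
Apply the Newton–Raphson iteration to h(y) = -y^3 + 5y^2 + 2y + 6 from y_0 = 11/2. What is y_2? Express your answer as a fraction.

70937/12771

h'(y) = -3y^2 + 10y + 2.
h(11/2) = 15/8, h'(11/2) = -135/4, so y_1 = (11/2) - (15/8)/(-135/4) = 50/9.
h(50/9) = -26/729, h'(50/9) = -946/27, so y_2 = (50/9) - (-26/729)/(-946/27) = 70937/12771.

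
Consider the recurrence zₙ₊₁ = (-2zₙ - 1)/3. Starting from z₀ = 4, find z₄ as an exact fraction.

z₁ = (-2·4 - 1)/3 = -3.
z₂ = (-2·(-3) - 1)/3 = 5/3.
z₃ = (-2·(5/3) - 1)/3 = -13/9.
z₄ = (-2·(-13/9) - 1)/3 = 17/27.

17/27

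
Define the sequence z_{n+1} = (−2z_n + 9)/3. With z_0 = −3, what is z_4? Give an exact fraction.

z_1 = (−2·(−3) + 9)/3 = 5.
z_2 = (−2·5 + 9)/3 = −1/3.
z_3 = (−2·(−1/3) + 9)/3 = 29/9.
z_4 = (−2·(29/9) + 9)/3 = 23/27.

23/27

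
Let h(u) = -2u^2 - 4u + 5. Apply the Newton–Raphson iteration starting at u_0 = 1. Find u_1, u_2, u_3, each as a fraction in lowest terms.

u_1 = 7/8, u_2 = 209/240, u_3 = 187681/215520

h'(u) = -4u - 4.
h(1) = -1, h'(1) = -8, so u_1 = 1 - (-1)/(-8) = 7/8.
h(7/8) = -1/32, h'(7/8) = -15/2, so u_2 = (7/8) - (-1/32)/(-15/2) = 209/240.
h(209/240) = -1/28800, h'(209/240) = -449/60, so u_3 = (209/240) - (-1/28800)/(-449/60) = 187681/215520.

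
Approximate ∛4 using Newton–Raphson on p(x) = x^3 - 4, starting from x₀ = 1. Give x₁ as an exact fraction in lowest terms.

2

p'(x) = 3x^2.
p(1) = -3, p'(1) = 3, so x₁ = 1 - (-3)/3 = 2.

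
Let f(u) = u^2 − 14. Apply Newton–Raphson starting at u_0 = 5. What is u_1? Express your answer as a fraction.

39/10

f'(u) = 2u.
f(5) = 11, f'(5) = 10, so u_1 = 5 − 11/10 = 39/10.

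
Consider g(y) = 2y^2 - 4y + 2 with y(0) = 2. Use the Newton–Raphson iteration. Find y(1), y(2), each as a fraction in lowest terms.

g'(y) = 4y - 4.
g(2) = 2, g'(2) = 4, so y(1) = 2 - 2/4 = 3/2.
g(3/2) = 1/2, g'(3/2) = 2, so y(2) = (3/2) - (1/2)/2 = 5/4.

y(1) = 3/2, y(2) = 5/4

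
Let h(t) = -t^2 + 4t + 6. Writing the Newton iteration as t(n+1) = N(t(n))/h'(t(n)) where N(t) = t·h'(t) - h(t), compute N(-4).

h'(t) = -2t + 4.
N(t) = t·h'(t) - h(t) = t·(-2t + 4) - (-t^2 + 4t + 6) = -t^2 - 6.
N(-4) = -22.

-22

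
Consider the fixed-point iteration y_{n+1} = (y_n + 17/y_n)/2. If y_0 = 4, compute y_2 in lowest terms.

2177/528

y_1 = (4 + 17/4)/2 = 33/8.
y_2 = (33/8 + 17/(33/8))/2 = 2177/528.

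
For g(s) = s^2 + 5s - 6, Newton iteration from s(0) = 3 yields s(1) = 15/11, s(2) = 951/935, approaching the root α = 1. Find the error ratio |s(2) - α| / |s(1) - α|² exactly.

11/85

s(1) - α = 15/11 - 1 = 4/11, so |s(1) - α| = 4/11.
s(2) - α = 951/935 - 1 = 16/935, so |s(2) - α| = 16/935.
|s(1) - α|² = 16/121.
Ratio = (16/935) / (16/121) = 11/85.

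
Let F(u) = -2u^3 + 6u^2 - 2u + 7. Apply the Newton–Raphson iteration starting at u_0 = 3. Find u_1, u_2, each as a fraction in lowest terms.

F'(u) = -6u^2 + 12u - 2.
F(3) = 1, F'(3) = -20, so u_1 = 3 - 1/(-20) = 61/20.
F(61/20) = -121/4000, F'(61/20) = -4243/200, so u_2 = (61/20) - (-121/4000)/(-4243/200) = 129351/42430.

u_1 = 61/20, u_2 = 129351/42430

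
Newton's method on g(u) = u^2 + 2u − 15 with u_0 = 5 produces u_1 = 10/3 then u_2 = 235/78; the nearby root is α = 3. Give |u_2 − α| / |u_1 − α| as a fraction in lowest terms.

1/26

u_1 − α = 10/3 − 3 = 1/3, so |u_1 − α| = 1/3.
u_2 − α = 235/78 − 3 = 1/78, so |u_2 − α| = 1/78.
Ratio = (1/78) / (1/3) = 1/26.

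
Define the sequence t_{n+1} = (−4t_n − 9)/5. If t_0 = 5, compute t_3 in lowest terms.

−509/125

t_1 = (−4·5 − 9)/5 = −29/5.
t_2 = (−4·(−29/5) − 9)/5 = 71/25.
t_3 = (−4·(71/25) − 9)/5 = −509/125.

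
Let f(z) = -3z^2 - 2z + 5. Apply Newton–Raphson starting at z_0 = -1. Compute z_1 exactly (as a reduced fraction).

-2

f'(z) = -6z - 2.
f(-1) = 4, f'(-1) = 4, so z_1 = (-1) - 4/4 = -2.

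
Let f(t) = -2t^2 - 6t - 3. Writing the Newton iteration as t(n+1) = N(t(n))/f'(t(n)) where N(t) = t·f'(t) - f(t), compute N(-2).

-5

f'(t) = -4t - 6.
N(t) = t·f'(t) - f(t) = t·(-4t - 6) - (-2t^2 - 6t - 3) = -2t^2 + 3.
N(-2) = -5.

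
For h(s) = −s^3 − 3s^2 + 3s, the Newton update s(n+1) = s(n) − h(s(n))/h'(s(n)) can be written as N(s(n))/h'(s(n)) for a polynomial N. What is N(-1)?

−1

h'(s) = −3s^2 − 6s + 3.
N(s) = s·h'(s) − h(s) = s·(−3s^2 − 6s + 3) − (−s^3 − 3s^2 + 3s) = −2s^3 − 3s^2.
N(-1) = −1.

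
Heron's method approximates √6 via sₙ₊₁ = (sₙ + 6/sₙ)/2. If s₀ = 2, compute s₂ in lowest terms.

49/20

s₁ = (2 + 6/2)/2 = 5/2.
s₂ = (5/2 + 6/(5/2))/2 = 49/20.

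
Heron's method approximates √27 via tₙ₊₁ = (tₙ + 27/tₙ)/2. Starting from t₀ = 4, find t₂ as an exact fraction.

t₁ = (4 + 27/4)/2 = 43/8.
t₂ = (43/8 + 27/(43/8))/2 = 3577/688.

3577/688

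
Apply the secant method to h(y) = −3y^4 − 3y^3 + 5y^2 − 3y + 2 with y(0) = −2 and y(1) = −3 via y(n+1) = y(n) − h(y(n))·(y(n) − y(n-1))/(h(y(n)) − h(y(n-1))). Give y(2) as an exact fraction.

h(−2) = 4, h(−3) = −106. y(2) = (−3) − (−106)·((−3) − (−2))/((−106) − 4) = −112/55.

−112/55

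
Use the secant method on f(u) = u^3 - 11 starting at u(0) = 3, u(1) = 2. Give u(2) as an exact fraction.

41/19

f(3) = 16, f(2) = -3. u(2) = 2 - (-3)·(2 - 3)/((-3) - 16) = 41/19.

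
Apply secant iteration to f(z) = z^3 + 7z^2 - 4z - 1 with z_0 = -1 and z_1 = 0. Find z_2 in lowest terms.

-1/10

f(-1) = 9, f(0) = -1. z_2 = 0 - (-1)·(0 - (-1))/((-1) - 9) = -1/10.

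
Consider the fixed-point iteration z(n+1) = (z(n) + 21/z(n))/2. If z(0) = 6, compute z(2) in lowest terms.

697/152

z(1) = (6 + 21/6)/2 = 19/4.
z(2) = (19/4 + 21/(19/4))/2 = 697/152.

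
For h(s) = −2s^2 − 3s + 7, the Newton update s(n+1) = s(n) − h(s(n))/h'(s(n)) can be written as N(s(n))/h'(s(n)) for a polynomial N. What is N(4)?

−39

h'(s) = −4s − 3.
N(s) = s·h'(s) − h(s) = s·(−4s − 3) − (−2s^2 − 3s + 7) = −2s^2 − 7.
N(4) = −39.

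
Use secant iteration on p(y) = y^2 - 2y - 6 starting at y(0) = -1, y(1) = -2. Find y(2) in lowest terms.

-8/5

p(-1) = -3, p(-2) = 2. y(2) = (-2) - 2·((-2) - (-1))/(2 - (-3)) = -8/5.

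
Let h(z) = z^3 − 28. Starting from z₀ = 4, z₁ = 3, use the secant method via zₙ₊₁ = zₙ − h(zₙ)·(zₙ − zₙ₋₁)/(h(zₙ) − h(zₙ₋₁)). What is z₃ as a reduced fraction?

h(4) = 36, h(3) = −1. z₂ = 3 − (−1)·(3 − 4)/((−1) − 36) = 112/37.
h(3) = −1, h(112/37) = −13356/50653. z₃ = (112/37) − (−13356/50653)·((112/37) − 3)/((−13356/50653) − (−1)) = 113260/37297.

113260/37297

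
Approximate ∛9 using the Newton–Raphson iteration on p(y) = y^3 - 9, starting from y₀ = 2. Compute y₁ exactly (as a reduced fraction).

p'(y) = 3y^2.
p(2) = -1, p'(2) = 12, so y₁ = 2 - (-1)/12 = 25/12.

25/12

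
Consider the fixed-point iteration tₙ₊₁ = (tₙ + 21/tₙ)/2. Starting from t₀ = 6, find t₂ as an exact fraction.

t₁ = (6 + 21/6)/2 = 19/4.
t₂ = (19/4 + 21/(19/4))/2 = 697/152.

697/152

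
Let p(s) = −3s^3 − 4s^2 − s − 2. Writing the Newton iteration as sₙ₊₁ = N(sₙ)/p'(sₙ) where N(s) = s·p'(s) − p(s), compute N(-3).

128

p'(s) = −9s^2 − 8s − 1.
N(s) = s·p'(s) − p(s) = s·(−9s^2 − 8s − 1) − (−3s^3 − 4s^2 − s − 2) = −6s^3 − 4s^2 + 2.
N(-3) = 128.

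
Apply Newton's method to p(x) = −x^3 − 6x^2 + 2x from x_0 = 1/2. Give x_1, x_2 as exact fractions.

p'(x) = −3x^2 − 12x + 2.
p(1/2) = −5/8, p'(1/2) = −19/4, so x_1 = (1/2) − (−5/8)/(−19/4) = 7/19.
p(7/19) = −875/6859, p'(7/19) = −1021/361, so x_2 = (7/19) − (−875/6859)/(−1021/361) = 6272/19399.

x_1 = 7/19, x_2 = 6272/19399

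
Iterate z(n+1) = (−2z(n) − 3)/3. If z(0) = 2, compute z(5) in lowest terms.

−229/243

z(1) = (−2·2 − 3)/3 = −7/3.
z(2) = (−2·(−7/3) − 3)/3 = 5/9.
z(3) = (−2·(5/9) − 3)/3 = −37/27.
z(4) = (−2·(−37/27) − 3)/3 = −7/81.
z(5) = (−2·(−7/81) − 3)/3 = −229/243.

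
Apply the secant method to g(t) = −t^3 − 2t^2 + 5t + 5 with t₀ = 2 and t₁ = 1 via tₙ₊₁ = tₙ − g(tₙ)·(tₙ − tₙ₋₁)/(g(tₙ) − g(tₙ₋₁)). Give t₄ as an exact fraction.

71486341/37053957

g(2) = −1, g(1) = 7. t₂ = 1 − 7·(1 − 2)/(7 − (−1)) = 15/8.
g(1) = 7, g(15/8) = 385/512. t₃ = (15/8) − (385/512)·((15/8) − 1)/((385/512) − 7) = 905/457.
g(15/8) = 385/512, g(905/457) = −67544785/95443993. t₄ = (905/457) − (−67544785/95443993)·((905/457) − (15/8))/((−67544785/95443993) − (385/512)) = 71486341/37053957.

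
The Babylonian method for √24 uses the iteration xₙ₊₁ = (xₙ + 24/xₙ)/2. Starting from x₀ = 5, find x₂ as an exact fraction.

x₁ = (5 + 24/5)/2 = 49/10.
x₂ = (49/10 + 24/(49/10))/2 = 4801/980.

4801/980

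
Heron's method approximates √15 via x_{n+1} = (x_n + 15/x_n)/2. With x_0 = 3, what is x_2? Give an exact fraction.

x_1 = (3 + 15/3)/2 = 4.
x_2 = (4 + 15/4)/2 = 31/8.

31/8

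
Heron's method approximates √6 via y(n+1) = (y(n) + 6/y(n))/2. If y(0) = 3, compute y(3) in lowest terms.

y(1) = (3 + 6/3)/2 = 5/2.
y(2) = (5/2 + 6/(5/2))/2 = 49/20.
y(3) = (49/20 + 6/(49/20))/2 = 4801/1960.

4801/1960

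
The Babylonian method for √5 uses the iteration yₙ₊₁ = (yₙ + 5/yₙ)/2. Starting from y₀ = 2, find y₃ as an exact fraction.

y₁ = (2 + 5/2)/2 = 9/4.
y₂ = (9/4 + 5/(9/4))/2 = 161/72.
y₃ = (161/72 + 5/(161/72))/2 = 51841/23184.

51841/23184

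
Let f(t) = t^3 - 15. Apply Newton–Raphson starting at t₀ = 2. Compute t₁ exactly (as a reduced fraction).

31/12

f'(t) = 3t^2.
f(2) = -7, f'(2) = 12, so t₁ = 2 - (-7)/12 = 31/12.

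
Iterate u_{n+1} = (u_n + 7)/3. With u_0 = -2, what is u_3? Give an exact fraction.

u_1 = ((-2) + 7)/3 = 5/3.
u_2 = ((5/3) + 7)/3 = 26/9.
u_3 = ((26/9) + 7)/3 = 89/27.

89/27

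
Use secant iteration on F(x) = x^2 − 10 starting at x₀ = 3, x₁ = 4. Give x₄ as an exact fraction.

F(3) = −1, F(4) = 6. x₂ = 4 − 6·(4 − 3)/(6 − (−1)) = 22/7.
F(4) = 6, F(22/7) = −6/49. x₃ = (22/7) − (−6/49)·((22/7) − 4)/((−6/49) − 6) = 79/25.
F(22/7) = −6/49, F(79/25) = −9/625. x₄ = (79/25) − (−9/625)·((79/25) − (22/7))/((−9/625) − (−6/49)) = 3488/1103.

3488/1103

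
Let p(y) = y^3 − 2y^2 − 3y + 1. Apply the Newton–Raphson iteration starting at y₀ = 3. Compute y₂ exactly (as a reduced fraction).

27311/9378

p'(y) = 3y^2 − 4y − 3.
p(3) = 1, p'(3) = 12, so y₁ = 3 − 1/12 = 35/12.
p(35/12) = 83/1728, p'(35/12) = 521/48, so y₂ = (35/12) − (83/1728)/(521/48) = 27311/9378.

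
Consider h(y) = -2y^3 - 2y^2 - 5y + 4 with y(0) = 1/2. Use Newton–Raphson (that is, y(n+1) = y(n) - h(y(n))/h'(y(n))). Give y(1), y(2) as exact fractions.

y(1) = 10/17, y(2) = 27052/46325

h'(y) = -6y^2 - 4y - 5.
h(1/2) = 3/4, h'(1/2) = -17/2, so y(1) = (1/2) - (3/4)/(-17/2) = 10/17.
h(10/17) = -198/4913, h'(10/17) = -2725/289, so y(2) = (10/17) - (-198/4913)/(-2725/289) = 27052/46325.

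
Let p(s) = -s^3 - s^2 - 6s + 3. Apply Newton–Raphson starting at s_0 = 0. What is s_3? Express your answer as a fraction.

100937/223882

p'(s) = -3s^2 - 2s - 6.
p(0) = 3, p'(0) = -6, so s_1 = 0 - 3/(-6) = 1/2.
p(1/2) = -3/8, p'(1/2) = -31/4, so s_2 = (1/2) - (-3/8)/(-31/4) = 14/31.
p(14/31) = -171/29791, p'(14/31) = -7222/961, so s_3 = (14/31) - (-171/29791)/(-7222/961) = 100937/223882.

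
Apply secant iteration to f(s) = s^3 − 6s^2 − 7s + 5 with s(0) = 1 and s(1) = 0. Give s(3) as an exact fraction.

720/1343

f(1) = −7, f(0) = 5. s(2) = 0 − 5·(0 − 1)/(5 − (−7)) = 5/12.
f(0) = 5, f(5/12) = 1925/1728. s(3) = (5/12) − (1925/1728)·((5/12) − 0)/((1925/1728) − 5) = 720/1343.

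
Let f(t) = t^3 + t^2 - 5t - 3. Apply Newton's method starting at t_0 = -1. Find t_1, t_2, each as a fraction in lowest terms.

f'(t) = 3t^2 + 2t - 5.
f(-1) = 2, f'(-1) = -4, so t_1 = (-1) - 2/(-4) = -1/2.
f(-1/2) = -3/8, f'(-1/2) = -21/4, so t_2 = (-1/2) - (-3/8)/(-21/4) = -4/7.

t_1 = -1/2, t_2 = -4/7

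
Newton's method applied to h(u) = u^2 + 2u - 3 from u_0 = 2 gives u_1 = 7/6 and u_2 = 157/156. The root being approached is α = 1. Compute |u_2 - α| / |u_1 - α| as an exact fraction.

u_1 - α = 7/6 - 1 = 1/6, so |u_1 - α| = 1/6.
u_2 - α = 157/156 - 1 = 1/156, so |u_2 - α| = 1/156.
Ratio = (1/156) / (1/6) = 1/26.

1/26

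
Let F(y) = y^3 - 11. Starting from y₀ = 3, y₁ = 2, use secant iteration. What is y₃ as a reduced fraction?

F(3) = 16, F(2) = -3. y₂ = 2 - (-3)·(2 - 3)/((-3) - 16) = 41/19.
F(2) = -3, F(41/19) = -6528/6859. y₃ = (41/19) - (-6528/6859)·((41/19) - 2)/((-6528/6859) - (-3)) = 3483/1561.

3483/1561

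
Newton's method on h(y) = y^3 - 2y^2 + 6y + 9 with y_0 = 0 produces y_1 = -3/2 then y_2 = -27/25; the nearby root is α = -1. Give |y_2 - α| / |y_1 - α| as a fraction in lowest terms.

y_1 - α = -3/2 - (-1) = -3/2 + 1 = -1/2, so |y_1 - α| = 1/2.
y_2 - α = -27/25 - (-1) = -27/25 + 1 = -2/25, so |y_2 - α| = 2/25.
Ratio = (2/25) / (1/2) = 4/25.

4/25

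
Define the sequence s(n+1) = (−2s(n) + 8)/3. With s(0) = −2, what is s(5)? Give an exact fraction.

s(1) = (−2·(−2) + 8)/3 = 4.
s(2) = (−2·4 + 8)/3 = 0.
s(3) = (−2·0 + 8)/3 = 8/3.
s(4) = (−2·(8/3) + 8)/3 = 8/9.
s(5) = (−2·(8/9) + 8)/3 = 56/27.

56/27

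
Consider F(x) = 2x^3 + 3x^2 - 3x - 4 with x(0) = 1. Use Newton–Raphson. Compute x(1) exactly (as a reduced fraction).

F'(x) = 6x^2 + 6x - 3.
F(1) = -2, F'(1) = 9, so x(1) = 1 - (-2)/9 = 11/9.

11/9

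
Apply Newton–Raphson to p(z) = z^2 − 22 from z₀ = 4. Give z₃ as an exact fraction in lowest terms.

p'(z) = 2z.
p(4) = −6, p'(4) = 8, so z₁ = 4 − (−6)/8 = 19/4.
p(19/4) = 9/16, p'(19/4) = 19/2, so z₂ = (19/4) − (9/16)/(19/2) = 713/152.
p(713/152) = 81/23104, p'(713/152) = 713/76, so z₃ = (713/152) − (81/23104)/(713/76) = 1016657/216752.

1016657/216752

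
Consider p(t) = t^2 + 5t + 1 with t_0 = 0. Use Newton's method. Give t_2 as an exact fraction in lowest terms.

−24/115

p'(t) = 2t + 5.
p(0) = 1, p'(0) = 5, so t_1 = 0 − 1/5 = −1/5.
p(−1/5) = 1/25, p'(−1/5) = 23/5, so t_2 = (−1/5) − (1/25)/(23/5) = −24/115.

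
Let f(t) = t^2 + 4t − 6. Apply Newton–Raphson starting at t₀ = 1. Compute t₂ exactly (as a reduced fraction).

265/228

f'(t) = 2t + 4.
f(1) = −1, f'(1) = 6, so t₁ = 1 − (−1)/6 = 7/6.
f(7/6) = 1/36, f'(7/6) = 19/3, so t₂ = (7/6) − (1/36)/(19/3) = 265/228.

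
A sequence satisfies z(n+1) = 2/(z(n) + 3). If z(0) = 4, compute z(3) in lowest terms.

46/83

z(1) = 2/(4 + 3) = 2/7.
z(2) = 2/(2/7 + 3) = 14/23.
z(3) = 2/(14/23 + 3) = 46/83.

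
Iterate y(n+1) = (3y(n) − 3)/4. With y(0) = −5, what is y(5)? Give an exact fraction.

−1779/512

y(1) = (3·(−5) − 3)/4 = −9/2.
y(2) = (3·(−9/2) − 3)/4 = −33/8.
y(3) = (3·(−33/8) − 3)/4 = −123/32.
y(4) = (3·(−123/32) − 3)/4 = −465/128.
y(5) = (3·(−465/128) − 3)/4 = −1779/512.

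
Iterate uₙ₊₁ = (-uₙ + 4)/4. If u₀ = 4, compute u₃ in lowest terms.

3/4

u₁ = (-4 + 4)/4 = 0.
u₂ = (-0 + 4)/4 = 1.
u₃ = (-1 + 4)/4 = 3/4.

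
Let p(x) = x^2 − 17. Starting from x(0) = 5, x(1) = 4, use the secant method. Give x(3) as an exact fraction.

p(5) = 8, p(4) = −1. x(2) = 4 − (−1)·(4 − 5)/((−1) − 8) = 37/9.
p(4) = −1, p(37/9) = −8/81. x(3) = (37/9) − (−8/81)·((37/9) − 4)/((−8/81) − (−1)) = 301/73.

301/73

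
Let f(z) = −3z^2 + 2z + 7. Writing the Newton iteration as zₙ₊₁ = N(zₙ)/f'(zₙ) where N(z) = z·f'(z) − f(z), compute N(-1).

−10

f'(z) = −6z + 2.
N(z) = z·f'(z) − f(z) = z·(−6z + 2) − (−3z^2 + 2z + 7) = −3z^2 − 7.
N(-1) = −10.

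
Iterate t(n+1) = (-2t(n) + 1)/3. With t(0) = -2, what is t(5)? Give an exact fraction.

t(1) = (-2·(-2) + 1)/3 = 5/3.
t(2) = (-2·(5/3) + 1)/3 = -7/9.
t(3) = (-2·(-7/9) + 1)/3 = 23/27.
t(4) = (-2·(23/27) + 1)/3 = -19/81.
t(5) = (-2·(-19/81) + 1)/3 = 119/243.

119/243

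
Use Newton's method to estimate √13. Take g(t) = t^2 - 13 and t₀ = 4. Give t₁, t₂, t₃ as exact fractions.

t₁ = 29/8, t₂ = 1673/464, t₃ = 5597777/1552544

g'(t) = 2t.
g(4) = 3, g'(4) = 8, so t₁ = 4 - 3/8 = 29/8.
g(29/8) = 9/64, g'(29/8) = 29/4, so t₂ = (29/8) - (9/64)/(29/4) = 1673/464.
g(1673/464) = 81/215296, g'(1673/464) = 1673/232, so t₃ = (1673/464) - (81/215296)/(1673/232) = 5597777/1552544.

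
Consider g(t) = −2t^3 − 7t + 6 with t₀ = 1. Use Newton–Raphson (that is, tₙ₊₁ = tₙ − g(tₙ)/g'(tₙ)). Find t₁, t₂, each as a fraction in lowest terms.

g'(t) = −6t^2 − 7.
g(1) = −3, g'(1) = −13, so t₁ = 1 − (−3)/(−13) = 10/13.
g(10/13) = −648/2197, g'(10/13) = −1783/169, so t₂ = (10/13) − (−648/2197)/(−1783/169) = 17182/23179.

t₁ = 10/13, t₂ = 17182/23179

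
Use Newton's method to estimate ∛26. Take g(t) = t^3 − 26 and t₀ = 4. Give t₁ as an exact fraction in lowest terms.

g'(t) = 3t^2.
g(4) = 38, g'(4) = 48, so t₁ = 4 − 38/48 = 77/24.

77/24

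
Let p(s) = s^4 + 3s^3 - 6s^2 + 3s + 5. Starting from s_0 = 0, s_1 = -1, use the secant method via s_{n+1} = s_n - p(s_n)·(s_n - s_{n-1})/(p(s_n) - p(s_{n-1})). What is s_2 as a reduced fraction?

-5/11

p(0) = 5, p(-1) = -6. s_2 = (-1) - (-6)·((-1) - 0)/((-6) - 5) = -5/11.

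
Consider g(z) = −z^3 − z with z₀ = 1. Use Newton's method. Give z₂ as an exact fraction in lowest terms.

1/7

g'(z) = −3z^2 − 1.
g(1) = −2, g'(1) = −4, so z₁ = 1 − (−2)/(−4) = 1/2.
g(1/2) = −5/8, g'(1/2) = −7/4, so z₂ = (1/2) − (−5/8)/(−7/4) = 1/7.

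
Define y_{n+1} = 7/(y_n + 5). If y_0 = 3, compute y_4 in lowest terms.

y_1 = 7/(3 + 5) = 7/8.
y_2 = 7/(7/8 + 5) = 56/47.
y_3 = 7/(56/47 + 5) = 329/291.
y_4 = 7/(329/291 + 5) = 2037/1784.

2037/1784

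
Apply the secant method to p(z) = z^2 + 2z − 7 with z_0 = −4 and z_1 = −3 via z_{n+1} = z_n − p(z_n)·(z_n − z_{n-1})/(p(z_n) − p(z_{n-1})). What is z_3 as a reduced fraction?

p(−4) = 1, p(−3) = −4. z_2 = (−3) − (−4)·((−3) − (−4))/((−4) − 1) = −19/5.
p(−3) = −4, p(−19/5) = −4/25. z_3 = (−19/5) − (−4/25)·((−19/5) − (−3))/((−4/25) − (−4)) = −23/6.

−23/6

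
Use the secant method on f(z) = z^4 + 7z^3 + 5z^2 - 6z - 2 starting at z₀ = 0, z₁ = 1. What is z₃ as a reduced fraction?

f(0) = -2, f(1) = 5. z₂ = 1 - 5·(1 - 0)/(5 - (-2)) = 2/7.
f(1) = 5, f(2/7) = -7530/2401. z₃ = (2/7) - (-7530/2401)·((2/7) - 1)/((-7530/2401) - 5) = 2192/3907.

2192/3907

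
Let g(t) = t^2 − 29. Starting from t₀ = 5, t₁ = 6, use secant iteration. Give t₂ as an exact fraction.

g(5) = −4, g(6) = 7. t₂ = 6 − 7·(6 − 5)/(7 − (−4)) = 59/11.

59/11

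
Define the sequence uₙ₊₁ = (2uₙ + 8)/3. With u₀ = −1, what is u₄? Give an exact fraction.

56/9

u₁ = (2·(−1) + 8)/3 = 2.
u₂ = (2·2 + 8)/3 = 4.
u₃ = (2·4 + 8)/3 = 16/3.
u₄ = (2·(16/3) + 8)/3 = 56/9.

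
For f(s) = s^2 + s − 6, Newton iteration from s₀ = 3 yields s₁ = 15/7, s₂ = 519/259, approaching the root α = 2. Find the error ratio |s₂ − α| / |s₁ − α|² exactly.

7/37

s₁ − α = 15/7 − 2 = 1/7, so |s₁ − α| = 1/7.
s₂ − α = 519/259 − 2 = 1/259, so |s₂ − α| = 1/259.
|s₁ − α|² = 1/49.
Ratio = (1/259) / (1/49) = 7/37.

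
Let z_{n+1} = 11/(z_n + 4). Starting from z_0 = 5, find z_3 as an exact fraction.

517/287

z_1 = 11/(5 + 4) = 11/9.
z_2 = 11/(11/9 + 4) = 99/47.
z_3 = 11/(99/47 + 4) = 517/287.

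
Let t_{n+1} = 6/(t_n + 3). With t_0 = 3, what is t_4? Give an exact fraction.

18/13

t_1 = 6/(3 + 3) = 1.
t_2 = 6/(1 + 3) = 3/2.
t_3 = 6/(3/2 + 3) = 4/3.
t_4 = 6/(4/3 + 3) = 18/13.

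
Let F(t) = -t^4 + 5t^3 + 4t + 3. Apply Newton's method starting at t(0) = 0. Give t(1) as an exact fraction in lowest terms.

-3/4

F'(t) = -4t^3 + 15t^2 + 4.
F(0) = 3, F'(0) = 4, so t(1) = 0 - 3/4 = -3/4.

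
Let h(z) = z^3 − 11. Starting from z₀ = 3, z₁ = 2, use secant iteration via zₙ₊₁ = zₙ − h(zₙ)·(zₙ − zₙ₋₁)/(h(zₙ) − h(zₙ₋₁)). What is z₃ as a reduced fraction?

h(3) = 16, h(2) = −3. z₂ = 2 − (−3)·(2 − 3)/((−3) − 16) = 41/19.
h(2) = −3, h(41/19) = −6528/6859. z₃ = (41/19) − (−6528/6859)·((41/19) − 2)/((−6528/6859) − (−3)) = 3483/1561.

3483/1561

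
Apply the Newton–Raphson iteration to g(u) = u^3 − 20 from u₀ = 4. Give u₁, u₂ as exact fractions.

u₁ = 37/12, u₂ = 67933/24642

g'(u) = 3u^2.
g(4) = 44, g'(4) = 48, so u₁ = 4 − 44/48 = 37/12.
g(37/12) = 16093/1728, g'(37/12) = 1369/48, so u₂ = (37/12) − (16093/1728)/(1369/48) = 67933/24642.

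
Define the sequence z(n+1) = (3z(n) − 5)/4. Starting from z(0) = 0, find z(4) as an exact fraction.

z(1) = (3·0 − 5)/4 = −5/4.
z(2) = (3·(−5/4) − 5)/4 = −35/16.
z(3) = (3·(−35/16) − 5)/4 = −185/64.
z(4) = (3·(−185/64) − 5)/4 = −875/256.

−875/256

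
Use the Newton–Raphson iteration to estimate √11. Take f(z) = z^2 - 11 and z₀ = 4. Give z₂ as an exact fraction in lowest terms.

1433/432

f'(z) = 2z.
f(4) = 5, f'(4) = 8, so z₁ = 4 - 5/8 = 27/8.
f(27/8) = 25/64, f'(27/8) = 27/4, so z₂ = (27/8) - (25/64)/(27/4) = 1433/432.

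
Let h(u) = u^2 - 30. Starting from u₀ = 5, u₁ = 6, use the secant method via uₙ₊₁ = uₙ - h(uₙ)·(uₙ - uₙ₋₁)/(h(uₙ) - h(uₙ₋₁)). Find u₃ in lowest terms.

h(5) = -5, h(6) = 6. u₂ = 6 - 6·(6 - 5)/(6 - (-5)) = 60/11.
h(6) = 6, h(60/11) = -30/121. u₃ = (60/11) - (-30/121)·((60/11) - 6)/((-30/121) - 6) = 115/21.

115/21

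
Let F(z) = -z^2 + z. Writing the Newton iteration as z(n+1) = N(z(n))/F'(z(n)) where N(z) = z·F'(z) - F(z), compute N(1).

F'(z) = -2z + 1.
N(z) = z·F'(z) - F(z) = z·(-2z + 1) - (-z^2 + z) = -z^2.
N(1) = -1.

-1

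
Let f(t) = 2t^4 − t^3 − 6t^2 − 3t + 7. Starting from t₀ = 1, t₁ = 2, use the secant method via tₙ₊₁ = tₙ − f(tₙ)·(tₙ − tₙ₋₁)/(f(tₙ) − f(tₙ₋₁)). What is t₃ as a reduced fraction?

f(1) = −1, f(2) = 1. t₂ = 2 − 1·(2 − 1)/(1 − (−1)) = 3/2.
f(2) = 1, f(3/2) = −17/4. t₃ = (3/2) − (−17/4)·((3/2) − 2)/((−17/4) − 1) = 40/21.

40/21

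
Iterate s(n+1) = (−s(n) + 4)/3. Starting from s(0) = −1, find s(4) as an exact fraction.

s(1) = (−(−1) + 4)/3 = 5/3.
s(2) = (−(5/3) + 4)/3 = 7/9.
s(3) = (−(7/9) + 4)/3 = 29/27.
s(4) = (−(29/27) + 4)/3 = 79/81.

79/81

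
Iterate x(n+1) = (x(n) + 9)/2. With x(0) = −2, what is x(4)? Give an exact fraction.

133/16

x(1) = ((−2) + 9)/2 = 7/2.
x(2) = ((7/2) + 9)/2 = 25/4.
x(3) = ((25/4) + 9)/2 = 61/8.
x(4) = ((61/8) + 9)/2 = 133/16.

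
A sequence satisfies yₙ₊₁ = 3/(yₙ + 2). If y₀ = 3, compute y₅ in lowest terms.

363/365

y₁ = 3/(3 + 2) = 3/5.
y₂ = 3/(3/5 + 2) = 15/13.
y₃ = 3/(15/13 + 2) = 39/41.
y₄ = 3/(39/41 + 2) = 123/121.
y₅ = 3/(123/121 + 2) = 363/365.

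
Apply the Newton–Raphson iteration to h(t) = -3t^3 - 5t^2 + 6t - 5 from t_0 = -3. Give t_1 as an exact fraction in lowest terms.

-122/45

h'(t) = -9t^2 - 10t + 6.
h(-3) = 13, h'(-3) = -45, so t_1 = (-3) - 13/(-45) = -122/45.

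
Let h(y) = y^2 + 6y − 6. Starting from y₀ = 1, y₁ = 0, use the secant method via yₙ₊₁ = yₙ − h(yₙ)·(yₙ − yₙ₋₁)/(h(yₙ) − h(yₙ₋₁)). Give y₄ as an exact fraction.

378/433

h(1) = 1, h(0) = −6. y₂ = 0 − (−6)·(0 − 1)/((−6) − 1) = 6/7.
h(0) = −6, h(6/7) = −6/49. y₃ = (6/7) − (−6/49)·((6/7) − 0)/((−6/49) − (−6)) = 7/8.
h(6/7) = −6/49, h(7/8) = 1/64. y₄ = (7/8) − (1/64)·((7/8) − (6/7))/((1/64) − (−6/49)) = 378/433.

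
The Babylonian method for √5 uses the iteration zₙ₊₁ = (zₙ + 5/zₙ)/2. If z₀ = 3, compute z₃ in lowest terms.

z₁ = (3 + 5/3)/2 = 7/3.
z₂ = (7/3 + 5/(7/3))/2 = 47/21.
z₃ = (47/21 + 5/(47/21))/2 = 2207/987.

2207/987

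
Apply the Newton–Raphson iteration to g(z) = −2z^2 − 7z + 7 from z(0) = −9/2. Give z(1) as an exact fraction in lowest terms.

g'(z) = −4z − 7.
g(−9/2) = −2, g'(−9/2) = 11, so z(1) = (−9/2) − (−2)/11 = −95/22.

−95/22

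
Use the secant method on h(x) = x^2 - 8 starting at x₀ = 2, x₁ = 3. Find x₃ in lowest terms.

h(2) = -4, h(3) = 1. x₂ = 3 - 1·(3 - 2)/(1 - (-4)) = 14/5.
h(3) = 1, h(14/5) = -4/25. x₃ = (14/5) - (-4/25)·((14/5) - 3)/((-4/25) - 1) = 82/29.

82/29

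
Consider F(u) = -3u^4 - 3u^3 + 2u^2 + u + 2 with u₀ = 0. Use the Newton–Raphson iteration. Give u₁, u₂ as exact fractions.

u₁ = -2, u₂ = -90/53

F'(u) = -12u^3 - 9u^2 + 4u + 1.
F(0) = 2, F'(0) = 1, so u₁ = 0 - 2/1 = -2.
F(-2) = -16, F'(-2) = 53, so u₂ = (-2) - (-16)/53 = -90/53.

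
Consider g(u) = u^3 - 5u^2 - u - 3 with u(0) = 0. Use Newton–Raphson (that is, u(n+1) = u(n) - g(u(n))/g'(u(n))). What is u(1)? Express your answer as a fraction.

g'(u) = 3u^2 - 10u - 1.
g(0) = -3, g'(0) = -1, so u(1) = 0 - (-3)/(-1) = -3.

-3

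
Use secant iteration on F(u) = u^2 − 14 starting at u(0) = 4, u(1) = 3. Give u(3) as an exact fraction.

F(4) = 2, F(3) = −5. u(2) = 3 − (−5)·(3 − 4)/((−5) − 2) = 26/7.
F(3) = −5, F(26/7) = −10/49. u(3) = (26/7) − (−10/49)·((26/7) − 3)/((−10/49) − (−5)) = 176/47.

176/47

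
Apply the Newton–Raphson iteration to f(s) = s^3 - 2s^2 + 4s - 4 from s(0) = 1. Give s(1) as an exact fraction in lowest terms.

f'(s) = 3s^2 - 4s + 4.
f(1) = -1, f'(1) = 3, so s(1) = 1 - (-1)/3 = 4/3.

4/3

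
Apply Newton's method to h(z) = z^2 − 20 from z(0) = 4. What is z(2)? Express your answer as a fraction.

h'(z) = 2z.
h(4) = −4, h'(4) = 8, so z(1) = 4 − (−4)/8 = 9/2.
h(9/2) = 1/4, h'(9/2) = 9, so z(2) = (9/2) − (1/4)/9 = 161/36.

161/36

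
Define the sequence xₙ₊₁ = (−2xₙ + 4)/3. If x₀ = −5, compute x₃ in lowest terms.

x₁ = (−2·(−5) + 4)/3 = 14/3.
x₂ = (−2·(14/3) + 4)/3 = −16/9.
x₃ = (−2·(−16/9) + 4)/3 = 68/27.

68/27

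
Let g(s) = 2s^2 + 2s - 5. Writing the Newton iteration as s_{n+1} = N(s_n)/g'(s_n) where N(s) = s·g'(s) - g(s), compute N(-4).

g'(s) = 4s + 2.
N(s) = s·g'(s) - g(s) = s·(4s + 2) - (2s^2 + 2s - 5) = 2s^2 + 5.
N(-4) = 37.

37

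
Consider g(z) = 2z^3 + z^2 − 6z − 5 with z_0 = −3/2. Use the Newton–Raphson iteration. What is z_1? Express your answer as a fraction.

g'(z) = 6z^2 + 2z − 6.
g(−3/2) = −1/2, g'(−3/2) = 9/2, so z_1 = (−3/2) − (−1/2)/(9/2) = −25/18.

−25/18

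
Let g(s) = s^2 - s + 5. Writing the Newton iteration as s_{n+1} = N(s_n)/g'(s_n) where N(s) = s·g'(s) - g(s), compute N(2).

-1

g'(s) = 2s - 1.
N(s) = s·g'(s) - g(s) = s·(2s - 1) - (s^2 - s + 5) = s^2 - 5.
N(2) = -1.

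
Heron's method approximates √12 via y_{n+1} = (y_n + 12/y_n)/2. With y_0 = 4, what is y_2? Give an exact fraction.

y_1 = (4 + 12/4)/2 = 7/2.
y_2 = (7/2 + 12/(7/2))/2 = 97/28.

97/28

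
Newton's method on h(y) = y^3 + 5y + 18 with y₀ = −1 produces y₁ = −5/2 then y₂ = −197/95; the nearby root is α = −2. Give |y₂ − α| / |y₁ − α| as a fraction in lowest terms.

y₁ − α = −5/2 − (−2) = −5/2 + 2 = −1/2, so |y₁ − α| = 1/2.
y₂ − α = −197/95 − (−2) = −197/95 + 2 = −7/95, so |y₂ − α| = 7/95.
Ratio = (7/95) / (1/2) = 14/95.

14/95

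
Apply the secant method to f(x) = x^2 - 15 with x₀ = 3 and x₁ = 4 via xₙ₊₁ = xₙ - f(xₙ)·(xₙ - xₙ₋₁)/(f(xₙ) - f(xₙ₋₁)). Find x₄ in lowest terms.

f(3) = -6, f(4) = 1. x₂ = 4 - 1·(4 - 3)/(1 - (-6)) = 27/7.
f(4) = 1, f(27/7) = -6/49. x₃ = (27/7) - (-6/49)·((27/7) - 4)/((-6/49) - 1) = 213/55.
f(27/7) = -6/49, f(213/55) = -6/3025. x₄ = (213/55) - (-6/3025)·((213/55) - (27/7))/((-6/3025) - (-6/49)) = 1921/496.

1921/496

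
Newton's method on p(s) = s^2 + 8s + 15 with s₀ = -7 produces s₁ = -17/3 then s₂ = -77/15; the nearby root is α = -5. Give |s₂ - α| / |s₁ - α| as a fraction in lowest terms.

s₁ - α = -17/3 - (-5) = -17/3 + 5 = -2/3, so |s₁ - α| = 2/3.
s₂ - α = -77/15 - (-5) = -77/15 + 5 = -2/15, so |s₂ - α| = 2/15.
Ratio = (2/15) / (2/3) = 1/5.

1/5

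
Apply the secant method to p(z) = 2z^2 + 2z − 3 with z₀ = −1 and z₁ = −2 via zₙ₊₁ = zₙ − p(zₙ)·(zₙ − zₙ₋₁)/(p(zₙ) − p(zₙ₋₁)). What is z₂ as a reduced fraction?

p(−1) = −3, p(−2) = 1. z₂ = (−2) − 1·((−2) − (−1))/(1 − (−3)) = −7/4.

−7/4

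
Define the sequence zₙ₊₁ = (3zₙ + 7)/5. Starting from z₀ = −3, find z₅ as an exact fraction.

9358/3125

z₁ = (3·(−3) + 7)/5 = −2/5.
z₂ = (3·(−2/5) + 7)/5 = 29/25.
z₃ = (3·(29/25) + 7)/5 = 262/125.
z₄ = (3·(262/125) + 7)/5 = 1661/625.
z₅ = (3·(1661/625) + 7)/5 = 9358/3125.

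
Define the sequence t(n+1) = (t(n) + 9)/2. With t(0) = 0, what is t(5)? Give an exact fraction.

t(1) = (0 + 9)/2 = 9/2.
t(2) = ((9/2) + 9)/2 = 27/4.
t(3) = ((27/4) + 9)/2 = 63/8.
t(4) = ((63/8) + 9)/2 = 135/16.
t(5) = ((135/16) + 9)/2 = 279/32.

279/32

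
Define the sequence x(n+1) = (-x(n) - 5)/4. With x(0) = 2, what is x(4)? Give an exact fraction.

-253/256

x(1) = (-2 - 5)/4 = -7/4.
x(2) = (-(-7/4) - 5)/4 = -13/16.
x(3) = (-(-13/16) - 5)/4 = -67/64.
x(4) = (-(-67/64) - 5)/4 = -253/256.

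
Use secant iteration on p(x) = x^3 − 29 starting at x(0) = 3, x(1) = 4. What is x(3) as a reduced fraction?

p(3) = −2, p(4) = 35. x(2) = 4 − 35·(4 − 3)/(35 − (−2)) = 113/37.
p(4) = 35, p(113/37) = −26040/50653. x(3) = (113/37) − (−26040/50653)·((113/37) − 4)/((−26040/50653) − 35) = 157673/51397.

157673/51397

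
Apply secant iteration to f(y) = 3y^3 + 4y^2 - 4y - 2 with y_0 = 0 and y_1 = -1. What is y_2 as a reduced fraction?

-2/5

f(0) = -2, f(-1) = 3. y_2 = (-1) - 3·((-1) - 0)/(3 - (-2)) = -2/5.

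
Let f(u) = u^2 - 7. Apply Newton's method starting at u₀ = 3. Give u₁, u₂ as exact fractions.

u₁ = 8/3, u₂ = 127/48

f'(u) = 2u.
f(3) = 2, f'(3) = 6, so u₁ = 3 - 2/6 = 8/3.
f(8/3) = 1/9, f'(8/3) = 16/3, so u₂ = (8/3) - (1/9)/(16/3) = 127/48.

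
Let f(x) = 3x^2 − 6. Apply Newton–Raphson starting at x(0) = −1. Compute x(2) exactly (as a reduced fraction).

f'(x) = 6x.
f(−1) = −3, f'(−1) = −6, so x(1) = (−1) − (−3)/(−6) = −3/2.
f(−3/2) = 3/4, f'(−3/2) = −9, so x(2) = (−3/2) − (3/4)/(−9) = −17/12.

−17/12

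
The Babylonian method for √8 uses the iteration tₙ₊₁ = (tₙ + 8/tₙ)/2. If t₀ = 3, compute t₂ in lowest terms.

t₁ = (3 + 8/3)/2 = 17/6.
t₂ = (17/6 + 8/(17/6))/2 = 577/204.

577/204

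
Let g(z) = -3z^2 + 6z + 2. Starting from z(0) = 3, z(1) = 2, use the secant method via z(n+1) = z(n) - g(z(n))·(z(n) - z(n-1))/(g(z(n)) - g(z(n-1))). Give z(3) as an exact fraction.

23/10

g(3) = -7, g(2) = 2. z(2) = 2 - 2·(2 - 3)/(2 - (-7)) = 20/9.
g(2) = 2, g(20/9) = 14/27. z(3) = (20/9) - (14/27)·((20/9) - 2)/((14/27) - 2) = 23/10.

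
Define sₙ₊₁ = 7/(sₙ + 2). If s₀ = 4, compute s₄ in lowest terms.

560/293

s₁ = 7/(4 + 2) = 7/6.
s₂ = 7/(7/6 + 2) = 42/19.
s₃ = 7/(42/19 + 2) = 133/80.
s₄ = 7/(133/80 + 2) = 560/293.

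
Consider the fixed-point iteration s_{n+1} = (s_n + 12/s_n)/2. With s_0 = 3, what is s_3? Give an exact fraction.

18817/5432

s_1 = (3 + 12/3)/2 = 7/2.
s_2 = (7/2 + 12/(7/2))/2 = 97/28.
s_3 = (97/28 + 12/(97/28))/2 = 18817/5432.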